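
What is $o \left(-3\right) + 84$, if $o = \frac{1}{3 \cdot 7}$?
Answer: $\frac{587}{7} \approx 83.857$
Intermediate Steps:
$o = \frac{1}{21} \approx 0.047619$
$o \left(-3\right) + 84 = \frac{1}{21} \left(-3\right) + 84 = - \frac{1}{7} + 84 = \frac{587}{7}$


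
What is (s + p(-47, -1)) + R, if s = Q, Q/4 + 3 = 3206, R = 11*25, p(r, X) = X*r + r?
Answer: 13087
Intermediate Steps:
p(r, X) = r + X*r
R = 275
Q = 12812 (Q = -12 + 4*3206 = -12 + 12824 = 12812)
s = 12812
(s + p(-47, -1)) + R = (12812 - 47*(1 - 1)) + 275 = (12812 - 47*0) + 275 = (12812 + 0) + 275 = 12812 + 275 = 13087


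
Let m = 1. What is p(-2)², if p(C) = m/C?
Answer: ¼ ≈ 0.25000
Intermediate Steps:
p(C) = 1/C
p(-2)² = (1/(-2))² = (-½)² = ¼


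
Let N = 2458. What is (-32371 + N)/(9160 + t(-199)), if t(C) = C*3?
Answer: -29913/8563 ≈ -3.4933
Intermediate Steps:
t(C) = 3*C
(-32371 + N)/(9160 + t(-199)) = (-32371 + 2458)/(9160 + 3*(-199)) = -29913/(9160 - 597) = -29913/8563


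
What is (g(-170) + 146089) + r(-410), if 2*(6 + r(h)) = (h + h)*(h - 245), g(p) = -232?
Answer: 414401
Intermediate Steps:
r(h) = -6 + h*(-245 + h) (r(h) = -6 + ((h + h)*(h - 245))/2 = -6 + ((2*h)*(-245 + h))/2 = -6 + (2*h*(-245 + h))/2 = -6 + h*(-245 + h))
(g(-170) + 146089) + r(-410) = (-232 + 146089) + (-6 + (-410)² - 245*(-410)) = 145857 + (-6 + 168100 + 100450) = 145857 + 268544 = 414401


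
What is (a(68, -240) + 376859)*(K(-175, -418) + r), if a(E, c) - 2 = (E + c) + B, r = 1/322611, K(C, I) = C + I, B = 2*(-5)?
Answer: -72061827422638/322611 ≈ -2.2337e+8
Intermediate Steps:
B = -10
r = 1/322611 ≈ 3.0997e-6
a(E, c) = -8 + E + c (a(E, c) = 2 + ((E + c) - 10) = 2 + (-10 + E + c) = -8 + E + c)
(a(68, -240) + 376859)*(K(-175, -418) + r) = ((-8 + 68 - 240) + 376859)*((-175 - 418) + 1/322611) = (-180 + 376859)*(-593 + 1/322611) = 376679*(-191308322/322611) = -72061827422638/322611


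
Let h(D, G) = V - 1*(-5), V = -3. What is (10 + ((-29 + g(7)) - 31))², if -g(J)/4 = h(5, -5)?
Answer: 3364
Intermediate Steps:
h(D, G) = 2 (h(D, G) = -3 - 1*(-5) = -3 + 5 = 2)
g(J) = -8 (g(J) = -4*2 = -8)
(10 + ((-29 + g(7)) - 31))² = (10 + ((-29 - 8) - 31))² = (10 + (-37 - 31))² = (10 - 68)² = (-58)² = 3364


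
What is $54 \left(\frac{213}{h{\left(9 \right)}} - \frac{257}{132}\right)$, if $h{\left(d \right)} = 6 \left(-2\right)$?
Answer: $- \frac{11700}{11} \approx -1063.6$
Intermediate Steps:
$h{\left(d \right)} = -12$
$54 \left(\frac{213}{h{\left(9 \right)}} - \frac{257}{132}\right) = 54 \left(\frac{213}{-12} - \frac{257}{132}\right) = 54 \left(213 \left(- \frac{1}{12}\right) - \frac{257}{132}\right) = 54 \left(- \frac{71}{4} - \frac{257}{132}\right) = 54 \left(- \frac{650}{33}\right) = - \frac{11700}{11}$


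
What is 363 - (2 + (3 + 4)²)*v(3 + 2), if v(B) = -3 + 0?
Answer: 516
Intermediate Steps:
v(B) = -3
363 - (2 + (3 + 4)²)*v(3 + 2) = 363 - (2 + (3 + 4)²)*(-3) = 363 - (2 + 7²)*(-3) = 363 - (2 + 49)*(-3) = 363 - 51*(-3) = 363 - 1*(-153) = 363 + 153 = 516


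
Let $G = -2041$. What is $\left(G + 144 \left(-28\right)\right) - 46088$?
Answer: $-52161$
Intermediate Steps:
$\left(G + 144 \left(-28\right)\right) - 46088 = \left(-2041 + 144 \left(-28\right)\right) - 46088 = \left(-2041 - 4032\right) - 46088 = -6073 - 46088 = -52161$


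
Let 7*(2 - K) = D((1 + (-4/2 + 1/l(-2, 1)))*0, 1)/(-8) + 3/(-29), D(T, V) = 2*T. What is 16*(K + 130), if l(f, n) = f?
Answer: 428784/203 ≈ 2112.2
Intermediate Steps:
K = 409/203 (K = 2 - ((2*((1 + (-4/2 + 1/(-2)))*0))/(-8) + 3/(-29))/7 = 2 - ((2*((1 + (-4*1/2 + 1*(-1/2)))*0))*(-1/8) + 3*(-1/29))/7 = 2 - ((2*((1 + (-2 - 1/2))*0))*(-1/8) - 3/29)/7 = 2 - ((2*((1 - 5/2)*0))*(-1/8) - 3/29)/7 = 2 - ((2*(-3/2*0))*(-1/8) - 3/29)/7 = 2 - ((2*0)*(-1/8) - 3/29)/7 = 2 - (0*(-1/8) - 3/29)/7 = 2 - (0 - 3/29)/7 = 2 - 1/7*(-3/29) = 2 + 3/203 = 409/203 ≈ 2.0148)
16*(K + 130) = 16*(409/203 + 130) = 16*(26799/203) = 428784/203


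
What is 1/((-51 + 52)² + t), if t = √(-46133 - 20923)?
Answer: 1/67057 - 4*I*√4191/67057 ≈ 1.4913e-5 - 0.0038617*I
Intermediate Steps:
t = 4*I*√4191 (t = √(-67056) = 4*I*√4191 ≈ 258.95*I)
1/((-51 + 52)² + t) = 1/((-51 + 52)² + 4*I*√4191) = 1/(1² + 4*I*√4191) = 1/(1 + 4*I*√4191)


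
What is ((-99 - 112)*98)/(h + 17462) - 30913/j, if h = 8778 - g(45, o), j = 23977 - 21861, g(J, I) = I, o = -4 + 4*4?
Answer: -213635203/13874612 ≈ -15.398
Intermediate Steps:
o = 12 (o = -4 + 16 = 12)
j = 2116
h = 8766 (h = 8778 - 1*12 = 8778 - 12 = 8766)
((-99 - 112)*98)/(h + 17462) - 30913/j = ((-99 - 112)*98)/(8766 + 17462) - 30913/2116 = -211*98/26228 - 30913*1/2116 = -20678*1/26228 - 30913/2116 = -10339/13114 - 30913/2116 = -213635203/13874612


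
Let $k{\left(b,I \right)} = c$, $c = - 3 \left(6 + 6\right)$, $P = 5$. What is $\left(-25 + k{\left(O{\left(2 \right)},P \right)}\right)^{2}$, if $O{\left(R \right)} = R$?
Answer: $3721$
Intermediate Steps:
$c = -36$ ($c = \left(-3\right) 12 = -36$)
$k{\left(b,I \right)} = -36$
$\left(-25 + k{\left(O{\left(2 \right)},P \right)}\right)^{2} = \left(-25 - 36\right)^{2} = \left(-61\right)^{2} = 3721$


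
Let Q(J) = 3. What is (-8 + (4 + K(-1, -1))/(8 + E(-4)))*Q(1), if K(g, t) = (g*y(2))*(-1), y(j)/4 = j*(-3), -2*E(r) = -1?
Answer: -528/17 ≈ -31.059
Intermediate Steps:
E(r) = 1/2 (E(r) = -1/2*(-1) = 1/2)
y(j) = -12*j (y(j) = 4*(j*(-3)) = 4*(-3*j) = -12*j)
K(g, t) = 24*g (K(g, t) = (g*(-12*2))*(-1) = (g*(-24))*(-1) = -24*g*(-1) = 24*g)
(-8 + (4 + K(-1, -1))/(8 + E(-4)))*Q(1) = (-8 + (4 + 24*(-1))/(8 + 1/2))*3 = (-8 + (4 - 24)/(17/2))*3 = (-8 - 20*2/17)*3 = (-8 - 40/17)*3 = -176/17*3 = -528/17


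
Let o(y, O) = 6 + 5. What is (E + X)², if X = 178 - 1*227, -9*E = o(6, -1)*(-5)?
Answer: 148996/81 ≈ 1839.5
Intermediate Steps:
o(y, O) = 11
E = 55/9 (E = -11*(-5)/9 = -⅑*(-55) = 55/9 ≈ 6.1111)
X = -49 (X = 178 - 227 = -49)
(E + X)² = (55/9 - 49)² = (-386/9)² = 148996/81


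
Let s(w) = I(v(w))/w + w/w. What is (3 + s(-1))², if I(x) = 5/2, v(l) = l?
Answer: 9/4 ≈ 2.2500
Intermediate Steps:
I(x) = 5/2 (I(x) = 5*(½) = 5/2)
s(w) = 1 + 5/(2*w) (s(w) = 5/(2*w) + w/w = 5/(2*w) + 1 = 1 + 5/(2*w))
(3 + s(-1))² = (3 + (5/2 - 1)/(-1))² = (3 - 1*3/2)² = (3 - 3/2)² = (3/2)² = 9/4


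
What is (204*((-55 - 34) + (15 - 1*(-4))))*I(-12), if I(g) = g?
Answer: 171360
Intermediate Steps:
(204*((-55 - 34) + (15 - 1*(-4))))*I(-12) = (204*((-55 - 34) + (15 - 1*(-4))))*(-12) = (204*(-89 + (15 + 4)))*(-12) = (204*(-89 + 19))*(-12) = (204*(-70))*(-12) = -14280*(-12) = 171360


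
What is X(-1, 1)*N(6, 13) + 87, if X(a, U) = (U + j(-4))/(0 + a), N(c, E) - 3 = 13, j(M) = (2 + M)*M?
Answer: -57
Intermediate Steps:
j(M) = M*(2 + M)
N(c, E) = 16 (N(c, E) = 3 + 13 = 16)
X(a, U) = (8 + U)/a (X(a, U) = (U - 4*(2 - 4))/(0 + a) = (U - 4*(-2))/a = (U + 8)/a = (8 + U)/a)
X(-1, 1)*N(6, 13) + 87 = ((8 + 1)/(-1))*16 + 87 = -1*9*16 + 87 = -9*16 + 87 = -144 + 87 = -57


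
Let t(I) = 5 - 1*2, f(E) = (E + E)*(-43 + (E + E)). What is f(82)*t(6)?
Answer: 59532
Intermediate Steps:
f(E) = 2*E*(-43 + 2*E) (f(E) = (2*E)*(-43 + 2*E) = 2*E*(-43 + 2*E))
t(I) = 3 (t(I) = 5 - 2 = 3)
f(82)*t(6) = (2*82*(-43 + 2*82))*3 = (2*82*(-43 + 164))*3 = (2*82*121)*3 = 19844*3 = 59532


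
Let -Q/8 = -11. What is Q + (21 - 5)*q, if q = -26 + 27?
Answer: 104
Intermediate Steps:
q = 1
Q = 88 (Q = -8*(-11) = 88)
Q + (21 - 5)*q = 88 + (21 - 5)*1 = 88 + 16*1 = 88 + 16 = 104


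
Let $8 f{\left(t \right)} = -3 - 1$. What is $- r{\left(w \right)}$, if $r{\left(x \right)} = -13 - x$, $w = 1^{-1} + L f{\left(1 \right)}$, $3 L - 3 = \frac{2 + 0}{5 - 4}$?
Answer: $\frac{79}{6} \approx 13.167$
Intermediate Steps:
$L = \frac{5}{3}$ ($L = 1 + \frac{\left(2 + 0\right) \frac{1}{5 - 4}}{3} = 1 + \frac{2 \cdot 1^{-1}}{3} = 1 + \frac{2 \cdot 1}{3} = 1 + \frac{1}{3} \cdot 2 = 1 + \frac{2}{3} = \frac{5}{3} \approx 1.6667$)
$f{\left(t \right)} = - \frac{1}{2}$ ($f{\left(t \right)} = \frac{-3 - 1}{8} = \frac{1}{8} \left(-4\right) = - \frac{1}{2}$)
$w = \frac{1}{6}$ ($w = 1^{-1} + \frac{5}{3} \left(- \frac{1}{2}\right) = 1 - \frac{5}{6} = \frac{1}{6} \approx 0.16667$)
$- r{\left(w \right)} = - (-13 - \frac{1}{6}) = \left(-1\right) \left(- \frac{79}{6}\right) = \frac{79}{6}$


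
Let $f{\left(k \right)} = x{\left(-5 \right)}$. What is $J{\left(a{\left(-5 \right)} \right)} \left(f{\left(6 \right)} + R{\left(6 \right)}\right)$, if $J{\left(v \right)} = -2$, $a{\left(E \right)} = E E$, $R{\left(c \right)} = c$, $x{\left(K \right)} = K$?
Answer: $-2$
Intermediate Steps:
$a{\left(E \right)} = E^{2}$
$f{\left(k \right)} = -5$
$J{\left(a{\left(-5 \right)} \right)} \left(f{\left(6 \right)} + R{\left(6 \right)}\right) = - 2 \left(-5 + 6\right) = \left(-2\right) 1 = -2$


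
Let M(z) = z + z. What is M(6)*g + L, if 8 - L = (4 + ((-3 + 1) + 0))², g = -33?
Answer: -392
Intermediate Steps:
M(z) = 2*z
L = 4 (L = 8 - (4 + ((-3 + 1) + 0))² = 8 - (4 + (-2 + 0))² = 8 - (4 - 2)² = 8 - 1*2² = 8 - 1*4 = 8 - 4 = 4)
M(6)*g + L = (2*6)*(-33) + 4 = 12*(-33) + 4 = -396 + 4 = -392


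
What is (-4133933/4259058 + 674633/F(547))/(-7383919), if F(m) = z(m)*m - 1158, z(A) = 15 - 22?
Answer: 2893916999585/156833865430762074 ≈ 1.8452e-5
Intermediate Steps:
z(A) = -7
F(m) = -1158 - 7*m (F(m) = -7*m - 1158 = -1158 - 7*m)
(-4133933/4259058 + 674633/F(547))/(-7383919) = (-4133933/4259058 + 674633/(-1158 - 7*547))/(-7383919) = (-4133933*1/4259058 + 674633/(-1158 - 3829))*(-1/7383919) = (-4133933/4259058 + 674633/(-4987))*(-1/7383919) = (-4133933/4259058 + 674633*(-1/4987))*(-1/7383919) = (-4133933/4259058 - 674633/4987)*(-1/7383919) = -2893916999585/21239922246*(-1/7383919) = 2893916999585/156833865430762074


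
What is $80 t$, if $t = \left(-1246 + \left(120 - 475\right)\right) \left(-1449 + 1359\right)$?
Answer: $11527200$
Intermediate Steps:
$t = 144090$ ($t = \left(-1246 + \left(120 - 475\right)\right) \left(-90\right) = \left(-1246 - 355\right) \left(-90\right) = \left(-1601\right) \left(-90\right) = 144090$)
$80 t = 80 \cdot 144090 = 11527200$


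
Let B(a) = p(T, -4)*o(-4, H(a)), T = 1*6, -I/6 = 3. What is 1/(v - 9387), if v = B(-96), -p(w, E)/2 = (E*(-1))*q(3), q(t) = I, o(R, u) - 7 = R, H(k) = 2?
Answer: -1/8955 ≈ -0.00011167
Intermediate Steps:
I = -18 (I = -6*3 = -18)
o(R, u) = 7 + R
q(t) = -18
T = 6
p(w, E) = -36*E (p(w, E) = -2*E*(-1)*(-18) = -2*(-E)*(-18) = -36*E)
B(a) = 432 (B(a) = (-36*(-4))*(7 - 4) = 144*3 = 432)
v = 432
1/(v - 9387) = 1/(432 - 9387) = 1/(-8955) = -1/8955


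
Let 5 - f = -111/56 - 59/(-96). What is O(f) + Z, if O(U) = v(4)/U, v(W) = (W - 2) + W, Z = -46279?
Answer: -198023809/4279 ≈ -46278.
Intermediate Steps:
f = 4279/672 (f = 5 - (-111/56 - 59/(-96)) = 5 - (-111*1/56 - 59*(-1/96)) = 5 - (-111/56 + 59/96) = 5 - 1*(-919/672) = 5 + 919/672 = 4279/672 ≈ 6.3676)
v(W) = -2 + 2*W (v(W) = (-2 + W) + W = -2 + 2*W)
O(U) = 6/U (O(U) = (-2 + 2*4)/U = (-2 + 8)/U = 6/U)
O(f) + Z = 6/(4279/672) - 46279 = 6*(672/4279) - 46279 = 4032/4279 - 46279 = -198023809/4279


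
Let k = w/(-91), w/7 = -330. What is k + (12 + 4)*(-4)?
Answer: -502/13 ≈ -38.615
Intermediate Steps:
w = -2310 (w = 7*(-330) = -2310)
k = 330/13 (k = -2310/(-91) = -2310*(-1/91) = 330/13 ≈ 25.385)
k + (12 + 4)*(-4) = 330/13 + (12 + 4)*(-4) = 330/13 + 16*(-4) = 330/13 - 64 = -502/13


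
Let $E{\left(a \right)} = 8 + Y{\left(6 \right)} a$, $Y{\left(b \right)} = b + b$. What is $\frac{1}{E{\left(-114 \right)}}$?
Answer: $- \frac{1}{1360} \approx -0.00073529$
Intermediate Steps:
$Y{\left(b \right)} = 2 b$
$E{\left(a \right)} = 8 + 12 a$ ($E{\left(a \right)} = 8 + 2 \cdot 6 a = 8 + 12 a$)
$\frac{1}{E{\left(-114 \right)}} = \frac{1}{8 + 12 \left(-114\right)} = \frac{1}{8 - 1368} = \frac{1}{-1360} = - \frac{1}{1360}$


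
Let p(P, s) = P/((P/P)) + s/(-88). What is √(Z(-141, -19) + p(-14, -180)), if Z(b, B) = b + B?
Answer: I*√83226/22 ≈ 13.113*I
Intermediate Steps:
Z(b, B) = B + b
p(P, s) = P - s/88 (p(P, s) = P/1 + s*(-1/88) = P*1 - s/88 = P - s/88)
√(Z(-141, -19) + p(-14, -180)) = √((-19 - 141) + (-14 - 1/88*(-180))) = √(-160 + (-14 + 45/22)) = √(-160 - 263/22) = √(-3783/22) = I*√83226/22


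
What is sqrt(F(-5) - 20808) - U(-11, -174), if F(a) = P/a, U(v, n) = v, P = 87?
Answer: 11 + I*sqrt(520635)/5 ≈ 11.0 + 144.31*I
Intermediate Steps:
F(a) = 87/a
sqrt(F(-5) - 20808) - U(-11, -174) = sqrt(87/(-5) - 20808) - 1*(-11) = sqrt(87*(-1/5) - 20808) + 11 = sqrt(-87/5 - 20808) + 11 = sqrt(-104127/5) + 11 = I*sqrt(520635)/5 + 11 = 11 + I*sqrt(520635)/5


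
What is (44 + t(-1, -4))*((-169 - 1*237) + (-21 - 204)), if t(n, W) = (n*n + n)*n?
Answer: -27764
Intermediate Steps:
t(n, W) = n*(n + n²) (t(n, W) = (n² + n)*n = (n + n²)*n = n*(n + n²))
(44 + t(-1, -4))*((-169 - 1*237) + (-21 - 204)) = (44 + (-1)²*(1 - 1))*((-169 - 1*237) + (-21 - 204)) = (44 + 1*0)*((-169 - 237) - 225) = (44 + 0)*(-406 - 225) = 44*(-631) = -27764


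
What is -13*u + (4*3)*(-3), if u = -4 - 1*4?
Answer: 68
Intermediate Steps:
u = -8 (u = -4 - 4 = -8)
-13*u + (4*3)*(-3) = -13*(-8) + (4*3)*(-3) = 104 + 12*(-3) = 104 - 36 = 68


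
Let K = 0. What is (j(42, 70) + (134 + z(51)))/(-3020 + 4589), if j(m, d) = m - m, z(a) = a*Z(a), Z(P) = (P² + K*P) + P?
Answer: 135386/1569 ≈ 86.288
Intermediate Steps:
Z(P) = P + P² (Z(P) = (P² + 0*P) + P = (P² + 0) + P = P² + P = P + P²)
z(a) = a²*(1 + a) (z(a) = a*(a*(1 + a)) = a²*(1 + a))
j(m, d) = 0
(j(42, 70) + (134 + z(51)))/(-3020 + 4589) = (0 + (134 + 51²*(1 + 51)))/(-3020 + 4589) = (0 + (134 + 2601*52))/1569 = (0 + (134 + 135252))*(1/1569) = (0 + 135386)*(1/1569) = 135386*(1/1569) = 135386/1569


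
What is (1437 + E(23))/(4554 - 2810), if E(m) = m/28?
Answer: 40259/48832 ≈ 0.82444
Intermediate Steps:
E(m) = m/28 (E(m) = m*(1/28) = m/28)
(1437 + E(23))/(4554 - 2810) = (1437 + (1/28)*23)/(4554 - 2810) = (1437 + 23/28)/1744 = (40259/28)*(1/1744) = 40259/48832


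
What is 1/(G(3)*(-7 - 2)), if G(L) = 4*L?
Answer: -1/108 ≈ -0.0092593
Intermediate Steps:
1/(G(3)*(-7 - 2)) = 1/((4*3)*(-7 - 2)) = 1/(12*(-9)) = 1/(-108) = -1/108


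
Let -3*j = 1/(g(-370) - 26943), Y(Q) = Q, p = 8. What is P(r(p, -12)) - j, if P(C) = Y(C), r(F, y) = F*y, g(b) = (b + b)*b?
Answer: -71094815/740571 ≈ -96.000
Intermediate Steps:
g(b) = 2*b² (g(b) = (2*b)*b = 2*b²)
P(C) = C
j = -1/740571 (j = -1/(3*(2*(-370)² - 26943)) = -1/(3*(2*136900 - 26943)) = -1/(3*(273800 - 26943)) = -⅓/246857 = -⅓*1/246857 = -1/740571 ≈ -1.3503e-6)
P(r(p, -12)) - j = 8*(-12) - 1*(-1/740571) = -96 + 1/740571 = -71094815/740571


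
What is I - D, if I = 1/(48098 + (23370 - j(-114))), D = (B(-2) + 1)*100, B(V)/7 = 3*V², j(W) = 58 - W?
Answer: -606015999/71296 ≈ -8500.0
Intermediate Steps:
B(V) = 21*V² (B(V) = 7*(3*V²) = 21*V²)
D = 8500 (D = (21*(-2)² + 1)*100 = (21*4 + 1)*100 = (84 + 1)*100 = 85*100 = 8500)
I = 1/71296 (I = 1/(48098 + (23370 - (58 - 1*(-114)))) = 1/(48098 + (23370 - (58 + 114))) = 1/(48098 + (23370 - 1*172)) = 1/(48098 + (23370 - 172)) = 1/(48098 + 23198) = 1/71296 ≈ 1.4026e-5)
I - D = 1/71296 - 1*8500 = 1/71296 - 8500 = -606015999/71296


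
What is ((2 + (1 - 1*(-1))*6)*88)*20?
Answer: 24640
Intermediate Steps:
((2 + (1 - 1*(-1))*6)*88)*20 = ((2 + (1 + 1)*6)*88)*20 = ((2 + 2*6)*88)*20 = ((2 + 12)*88)*20 = (14*88)*20 = 1232*20 = 24640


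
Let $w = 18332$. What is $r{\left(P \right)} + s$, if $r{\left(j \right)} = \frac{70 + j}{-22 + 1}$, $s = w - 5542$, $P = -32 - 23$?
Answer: $\frac{89525}{7} \approx 12789.0$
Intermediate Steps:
$P = -55$
$s = 12790$ ($s = 18332 - 5542 = 12790$)
$r{\left(j \right)} = - \frac{10}{3} - \frac{j}{21}$ ($r{\left(j \right)} = \frac{70 + j}{-21} = \left(70 + j\right) \left(- \frac{1}{21}\right) = - \frac{10}{3} - \frac{j}{21}$)
$r{\left(P \right)} + s = \left(- \frac{10}{3} - - \frac{55}{21}\right) + 12790 = \left(- \frac{10}{3} + \frac{55}{21}\right) + 12790 = - \frac{5}{7} + 12790 = \frac{89525}{7}$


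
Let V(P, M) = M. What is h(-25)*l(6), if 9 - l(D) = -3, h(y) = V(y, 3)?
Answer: 36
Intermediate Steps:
h(y) = 3
l(D) = 12 (l(D) = 9 - 1*(-3) = 9 + 3 = 12)
h(-25)*l(6) = 3*12 = 36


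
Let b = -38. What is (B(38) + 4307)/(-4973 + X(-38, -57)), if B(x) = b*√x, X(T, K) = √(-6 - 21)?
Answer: -21418711/24730756 + 94487*√38/12365378 - 12921*I*√3/24730756 + 57*I*√114/12365378 ≈ -0.81897 - 0.00085572*I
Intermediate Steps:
X(T, K) = 3*I*√3 (X(T, K) = √(-27) = 3*I*√3)
B(x) = -38*√x
(B(38) + 4307)/(-4973 + X(-38, -57)) = (-38*√38 + 4307)/(-4973 + 3*I*√3) = (4307 - 38*√38)/(-4973 + 3*I*√3)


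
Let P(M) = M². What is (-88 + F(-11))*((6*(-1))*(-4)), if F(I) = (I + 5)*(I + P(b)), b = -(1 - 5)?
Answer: -2832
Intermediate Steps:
b = 4 (b = -1*(-4) = 4)
F(I) = (5 + I)*(16 + I) (F(I) = (I + 5)*(I + 4²) = (5 + I)*(I + 16) = (5 + I)*(16 + I))
(-88 + F(-11))*((6*(-1))*(-4)) = (-88 + (80 + (-11)² + 21*(-11)))*((6*(-1))*(-4)) = (-88 + (80 + 121 - 231))*(-6*(-4)) = (-88 - 30)*24 = -118*24 = -2832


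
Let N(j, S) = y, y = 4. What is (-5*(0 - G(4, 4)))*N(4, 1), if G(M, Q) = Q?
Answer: 80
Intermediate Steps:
N(j, S) = 4
(-5*(0 - G(4, 4)))*N(4, 1) = -5*(0 - 1*4)*4 = -5*(0 - 4)*4 = -5*(-4)*4 = 20*4 = 80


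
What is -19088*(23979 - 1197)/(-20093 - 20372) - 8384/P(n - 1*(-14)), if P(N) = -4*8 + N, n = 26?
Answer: 392455496/40465 ≈ 9698.6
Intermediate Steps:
P(N) = -32 + N
-19088*(23979 - 1197)/(-20093 - 20372) - 8384/P(n - 1*(-14)) = -19088*(23979 - 1197)/(-20093 - 20372) - 8384/(-32 + (26 - 1*(-14))) = -19088/((-40465/22782)) - 8384/(-32 + (26 + 14)) = -19088/((-40465*1/22782)) - 8384/(-32 + 40) = -19088/(-40465/22782) - 8384/8 = -19088*(-22782/40465) - 8384*⅛ = 434862816/40465 - 1048 = 392455496/40465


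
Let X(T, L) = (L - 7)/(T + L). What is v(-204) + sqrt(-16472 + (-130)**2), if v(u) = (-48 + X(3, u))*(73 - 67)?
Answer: -18874/67 + 2*sqrt(107) ≈ -261.01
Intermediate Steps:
X(T, L) = (-7 + L)/(L + T)
v(u) = -288 + 6*(-7 + u)/(3 + u) (v(u) = (-48 + (-7 + u)/(u + 3))*(73 - 67) = (-48 + (-7 + u)/(3 + u))*6 = -288 + 6*(-7 + u)/(3 + u))
v(-204) + sqrt(-16472 + (-130)**2) = 6*(-151 - 47*(-204))/(3 - 204) + sqrt(-16472 + (-130)**2) = 6*(-151 + 9588)/(-201) + sqrt(-16472 + 16900) = 6*(-1/201)*9437 + sqrt(428) = -18874/67 + 2*sqrt(107)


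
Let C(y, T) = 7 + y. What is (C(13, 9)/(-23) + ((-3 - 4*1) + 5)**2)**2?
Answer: 5184/529 ≈ 9.7996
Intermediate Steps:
(C(13, 9)/(-23) + ((-3 - 4*1) + 5)**2)**2 = ((7 + 13)/(-23) + ((-3 - 4*1) + 5)**2)**2 = (20*(-1/23) + ((-3 - 4) + 5)**2)**2 = (-20/23 + (-7 + 5)**2)**2 = (-20/23 + (-2)**2)**2 = (-20/23 + 4)**2 = (72/23)**2 = 5184/529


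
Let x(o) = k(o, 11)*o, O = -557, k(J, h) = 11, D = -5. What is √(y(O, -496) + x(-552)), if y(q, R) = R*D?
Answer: 2*I*√898 ≈ 59.933*I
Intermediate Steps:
x(o) = 11*o
y(q, R) = -5*R (y(q, R) = R*(-5) = -5*R)
√(y(O, -496) + x(-552)) = √(-5*(-496) + 11*(-552)) = √(2480 - 6072) = √(-3592) = 2*I*√898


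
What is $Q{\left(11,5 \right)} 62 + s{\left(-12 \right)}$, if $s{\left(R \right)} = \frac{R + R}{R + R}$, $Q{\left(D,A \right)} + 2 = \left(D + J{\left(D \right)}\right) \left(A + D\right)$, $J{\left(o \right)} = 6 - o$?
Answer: $5829$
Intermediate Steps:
$Q{\left(D,A \right)} = -2 + 6 A + 6 D$ ($Q{\left(D,A \right)} = -2 + \left(D - \left(-6 + D\right)\right) \left(A + D\right) = -2 + 6 \left(A + D\right) = -2 + \left(6 A + 6 D\right) = -2 + 6 A + 6 D$)
$s{\left(R \right)} = 1$ ($s{\left(R \right)} = \frac{2 R}{2 R} = 2 R \frac{1}{2 R} = 1$)
$Q{\left(11,5 \right)} 62 + s{\left(-12 \right)} = \left(-2 + 6 \cdot 5 + 6 \cdot 11\right) 62 + 1 = \left(-2 + 30 + 66\right) 62 + 1 = 94 \cdot 62 + 1 = 5828 + 1 = 5829$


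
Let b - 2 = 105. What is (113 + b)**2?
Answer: 48400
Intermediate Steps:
b = 107 (b = 2 + 105 = 107)
(113 + b)**2 = (113 + 107)**2 = 220**2 = 48400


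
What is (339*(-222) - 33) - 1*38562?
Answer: -113853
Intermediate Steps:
(339*(-222) - 33) - 1*38562 = (-75258 - 33) - 38562 = -75291 - 38562 = -113853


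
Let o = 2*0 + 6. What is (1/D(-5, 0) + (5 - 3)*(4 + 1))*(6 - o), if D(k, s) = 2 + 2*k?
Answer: 0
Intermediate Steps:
o = 6 (o = 0 + 6 = 6)
(1/D(-5, 0) + (5 - 3)*(4 + 1))*(6 - o) = (1/(2 + 2*(-5)) + (5 - 3)*(4 + 1))*(6 - 1*6) = (1/(2 - 10) + 2*5)*(6 - 6) = (1/(-8) + 10)*0 = (-⅛ + 10)*0 = (79/8)*0 = 0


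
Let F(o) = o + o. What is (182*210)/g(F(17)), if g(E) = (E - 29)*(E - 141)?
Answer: -7644/107 ≈ -71.439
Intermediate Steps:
F(o) = 2*o
g(E) = (-141 + E)*(-29 + E) (g(E) = (-29 + E)*(-141 + E) = (-141 + E)*(-29 + E))
(182*210)/g(F(17)) = (182*210)/(4089 + (2*17)**2 - 340*17) = 38220/(4089 + 34**2 - 170*34) = 38220/(4089 + 1156 - 5780) = 38220/(-535) = 38220*(-1/535) = -7644/107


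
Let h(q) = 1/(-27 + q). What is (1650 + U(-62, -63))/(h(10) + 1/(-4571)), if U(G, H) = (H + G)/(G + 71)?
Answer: -36910825/1332 ≈ -27711.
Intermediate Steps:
U(G, H) = (G + H)/(71 + G)
(1650 + U(-62, -63))/(h(10) + 1/(-4571)) = (1650 + (-62 - 63)/(71 - 62))/(1/(-27 + 10) + 1/(-4571)) = (1650 - 125/9)/(1/(-17) - 1/4571) = (1650 + (⅑)*(-125))/(-1/17 - 1/4571) = (1650 - 125/9)/(-4588/77707) = (14725/9)*(-77707/4588) = -36910825/1332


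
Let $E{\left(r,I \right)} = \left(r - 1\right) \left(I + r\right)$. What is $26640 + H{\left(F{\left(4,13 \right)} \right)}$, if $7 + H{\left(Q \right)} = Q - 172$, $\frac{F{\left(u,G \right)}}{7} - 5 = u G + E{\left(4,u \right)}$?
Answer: $27028$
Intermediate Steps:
$E{\left(r,I \right)} = \left(-1 + r\right) \left(I + r\right)$
$F{\left(u,G \right)} = 119 + 21 u + 7 G u$ ($F{\left(u,G \right)} = 35 + 7 \left(u G - \left(4 - 16 + u - u 4\right)\right) = 35 + 7 \left(G u + \left(16 - u - 4 + 4 u\right)\right) = 35 + 7 \left(G u + \left(12 + 3 u\right)\right) = 35 + 7 \left(12 + 3 u + G u\right) = 35 + \left(84 + 21 u + 7 G u\right) = 119 + 21 u + 7 G u$)
$H{\left(Q \right)} = -179 + Q$ ($H{\left(Q \right)} = -7 + \left(Q - 172\right) = -7 + \left(-172 + Q\right) = -179 + Q$)
$26640 + H{\left(F{\left(4,13 \right)} \right)} = 26640 + \left(-179 + \left(119 + 21 \cdot 4 + 7 \cdot 13 \cdot 4\right)\right) = 26640 + \left(-179 + \left(119 + 84 + 364\right)\right) = 26640 + \left(-179 + 567\right) = 26640 + 388 = 27028$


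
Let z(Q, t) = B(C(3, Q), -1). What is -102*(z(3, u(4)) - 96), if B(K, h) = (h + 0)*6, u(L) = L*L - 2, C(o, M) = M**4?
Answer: 10404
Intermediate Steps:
u(L) = -2 + L**2 (u(L) = L**2 - 2 = -2 + L**2)
B(K, h) = 6*h (B(K, h) = h*6 = 6*h)
z(Q, t) = -6 (z(Q, t) = 6*(-1) = -6)
-102*(z(3, u(4)) - 96) = -102*(-6 - 96) = -102*(-102) = 10404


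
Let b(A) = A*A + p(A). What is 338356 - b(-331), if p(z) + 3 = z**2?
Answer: 119237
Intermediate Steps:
p(z) = -3 + z**2
b(A) = -3 + 2*A**2 (b(A) = A*A + (-3 + A**2) = A**2 + (-3 + A**2) = -3 + 2*A**2)
338356 - b(-331) = 338356 - (-3 + 2*(-331)**2) = 338356 - (-3 + 2*109561) = 338356 - (-3 + 219122) = 338356 - 1*219119 = 338356 - 219119 = 119237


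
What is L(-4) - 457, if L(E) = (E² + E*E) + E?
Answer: -429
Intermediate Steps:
L(E) = E + 2*E² (L(E) = (E² + E²) + E = 2*E² + E = E + 2*E²)
L(-4) - 457 = -4*(1 + 2*(-4)) - 457 = -4*(1 - 8) - 457 = -4*(-7) - 457 = 28 - 457 = -429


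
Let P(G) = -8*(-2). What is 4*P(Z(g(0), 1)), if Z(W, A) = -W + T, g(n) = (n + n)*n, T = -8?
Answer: 64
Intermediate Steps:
g(n) = 2*n² (g(n) = (2*n)*n = 2*n²)
Z(W, A) = -8 - W (Z(W, A) = -W - 8 = -8 - W)
P(G) = 16
4*P(Z(g(0), 1)) = 4*16 = 64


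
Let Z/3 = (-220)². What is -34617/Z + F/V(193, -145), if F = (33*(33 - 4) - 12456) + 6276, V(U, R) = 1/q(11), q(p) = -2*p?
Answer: 505585351/4400 ≈ 1.1491e+5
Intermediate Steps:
V(U, R) = -1/22 (V(U, R) = 1/(-2*11) = 1/(-22) = -1/22)
F = -5223 (F = (33*29 - 12456) + 6276 = (957 - 12456) + 6276 = -11499 + 6276 = -5223)
Z = 145200 (Z = 3*(-220)² = 3*48400 = 145200)
-34617/Z + F/V(193, -145) = -34617/145200 - 5223/(-1/22) = -34617*1/145200 - 5223*(-22) = -1049/4400 + 114906 = 505585351/4400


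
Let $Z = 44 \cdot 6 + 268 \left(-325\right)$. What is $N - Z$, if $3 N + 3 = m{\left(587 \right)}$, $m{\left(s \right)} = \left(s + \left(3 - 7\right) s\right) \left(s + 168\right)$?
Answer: $-356350$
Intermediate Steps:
$m{\left(s \right)} = - 3 s \left(168 + s\right)$ ($m{\left(s \right)} = \left(s - 4 s\right) \left(168 + s\right) = - 3 s \left(168 + s\right)$)
$Z = -86836$ ($Z = 264 - 87100 = -86836$)
$N = -443186$ ($N = -1 + \frac{\left(-3\right) 587 \left(168 + 587\right)}{3} = -1 + \frac{\left(-3\right) 587 \cdot 755}{3} = -1 + \frac{1}{3} \left(-1329555\right) = -1 - 443185 = -443186$)
$N - Z = -443186 - -86836 = -443186 + 86836 = -356350$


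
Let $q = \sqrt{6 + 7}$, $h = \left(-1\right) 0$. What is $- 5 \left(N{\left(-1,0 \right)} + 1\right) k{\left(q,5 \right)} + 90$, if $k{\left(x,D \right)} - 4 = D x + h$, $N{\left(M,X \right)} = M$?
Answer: $90$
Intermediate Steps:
$h = 0$
$q = \sqrt{13} \approx 3.6056$
$k{\left(x,D \right)} = 4 + D x$ ($k{\left(x,D \right)} = 4 + \left(D x + 0\right) = 4 + D x$)
$- 5 \left(N{\left(-1,0 \right)} + 1\right) k{\left(q,5 \right)} + 90 = - 5 \left(-1 + 1\right) \left(4 + 5 \sqrt{13}\right) + 90 = \left(-5\right) 0 \left(4 + 5 \sqrt{13}\right) + 90 = 0 \left(4 + 5 \sqrt{13}\right) + 90 = 0 + 90 = 90$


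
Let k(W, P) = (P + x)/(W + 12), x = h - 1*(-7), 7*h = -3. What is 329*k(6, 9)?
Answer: 5123/18 ≈ 284.61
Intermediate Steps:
h = -3/7 (h = (1/7)*(-3) = -3/7 ≈ -0.42857)
x = 46/7 (x = -3/7 - 1*(-7) = -3/7 + 7 = 46/7 ≈ 6.5714)
k(W, P) = (46/7 + P)/(12 + W) (k(W, P) = (P + 46/7)/(W + 12) = (46/7 + P)/(12 + W))
329*k(6, 9) = 329*((46/7 + 9)/(12 + 6)) = 329*((109/7)/18) = 329*((1/18)*(109/7)) = 329*(109/126) = 5123/18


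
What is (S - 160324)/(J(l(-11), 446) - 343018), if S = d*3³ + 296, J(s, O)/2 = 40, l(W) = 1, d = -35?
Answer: 160973/342938 ≈ 0.46939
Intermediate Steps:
J(s, O) = 80 (J(s, O) = 2*40 = 80)
S = -649 (S = -35*3³ + 296 = -35*27 + 296 = -945 + 296 = -649)
(S - 160324)/(J(l(-11), 446) - 343018) = (-649 - 160324)/(80 - 343018) = -160973/(-342938) = -160973*(-1/342938) = 160973/342938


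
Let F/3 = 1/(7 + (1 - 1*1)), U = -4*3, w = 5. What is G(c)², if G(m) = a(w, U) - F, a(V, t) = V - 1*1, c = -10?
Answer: 625/49 ≈ 12.755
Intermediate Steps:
U = -12
a(V, t) = -1 + V (a(V, t) = V - 1 = -1 + V)
F = 3/7 (F = 3/(7 + (1 - 1*1)) = 3/(7 + (1 - 1)) = 3/(7 + 0) = 3/7 ≈ 0.42857)
G(m) = 25/7 (G(m) = (-1 + 5) - 1*3/7 = 4 - 3/7 = 25/7)
G(c)² = (25/7)² = 625/49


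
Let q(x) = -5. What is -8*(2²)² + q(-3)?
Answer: -133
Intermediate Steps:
-8*(2²)² + q(-3) = -8*(2²)² - 5 = -8*4² - 5 = -8*16 - 5 = -128 - 5 = -133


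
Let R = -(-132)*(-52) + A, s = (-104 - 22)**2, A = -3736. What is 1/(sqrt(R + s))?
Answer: sqrt(1319)/2638 ≈ 0.013767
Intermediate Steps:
s = 15876 (s = (-126)**2 = 15876)
R = -10600 (R = -(-132)*(-52) - 3736 = -12*572 - 3736 = -6864 - 3736 = -10600)
1/(sqrt(R + s)) = 1/(sqrt(-10600 + 15876)) = 1/(sqrt(5276)) = 1/(2*sqrt(1319)) = sqrt(1319)/2638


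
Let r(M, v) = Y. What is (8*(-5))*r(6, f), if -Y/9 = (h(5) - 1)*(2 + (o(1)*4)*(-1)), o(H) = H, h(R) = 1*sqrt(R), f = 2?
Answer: 720 - 720*sqrt(5) ≈ -889.97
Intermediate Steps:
h(R) = sqrt(R)
Y = -18 + 18*sqrt(5) (Y = -9*(sqrt(5) - 1)*(2 + (1*4)*(-1)) = -9*(-1 + sqrt(5))*(2 + 4*(-1)) = -9*(-1 + sqrt(5))*(2 - 4) = -9*(-1 + sqrt(5))*(-2) = -9*(2 - 2*sqrt(5)) = -18 + 18*sqrt(5) ≈ 22.249)
r(M, v) = -18 + 18*sqrt(5)
(8*(-5))*r(6, f) = (8*(-5))*(-18 + 18*sqrt(5)) = -40*(-18 + 18*sqrt(5)) = 720 - 720*sqrt(5)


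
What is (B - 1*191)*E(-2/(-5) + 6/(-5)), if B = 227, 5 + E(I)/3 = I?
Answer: -3132/5 ≈ -626.40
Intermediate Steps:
E(I) = -15 + 3*I
(B - 1*191)*E(-2/(-5) + 6/(-5)) = (227 - 1*191)*(-15 + 3*(-2/(-5) + 6/(-5))) = (227 - 191)*(-15 + 3*(-2*(-⅕) + 6*(-⅕))) = 36*(-15 + 3*(⅖ - 6/5)) = 36*(-15 + 3*(-⅘)) = 36*(-15 - 12/5) = 36*(-87/5) = -3132/5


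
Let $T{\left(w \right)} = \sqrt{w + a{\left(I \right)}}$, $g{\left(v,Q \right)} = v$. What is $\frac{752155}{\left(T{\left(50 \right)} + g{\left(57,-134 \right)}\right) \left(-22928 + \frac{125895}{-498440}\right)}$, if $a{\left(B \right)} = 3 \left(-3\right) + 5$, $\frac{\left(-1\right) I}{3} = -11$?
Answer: $- \frac{4273907175480}{7321006272529} + \frac{74980827640 \sqrt{46}}{7321006272529} \approx -0.51432$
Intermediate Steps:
$I = 33$ ($I = \left(-3\right) \left(-11\right) = 33$)
$a{\left(B \right)} = -4$ ($a{\left(B \right)} = -9 + 5 = -4$)
$T{\left(w \right)} = \sqrt{-4 + w}$ ($T{\left(w \right)} = \sqrt{w - 4} = \sqrt{-4 + w}$)
$\frac{752155}{\left(T{\left(50 \right)} + g{\left(57,-134 \right)}\right) \left(-22928 + \frac{125895}{-498440}\right)} = \frac{752155}{\left(\sqrt{-4 + 50} + 57\right) \left(-22928 + \frac{125895}{-498440}\right)} = \frac{752155}{\left(\sqrt{46} + 57\right) \left(-22928 + 125895 \left(- \frac{1}{498440}\right)\right)} = \frac{752155}{\left(57 + \sqrt{46}\right) \left(-22928 - \frac{25179}{99688}\right)} = \frac{752155}{\left(57 + \sqrt{46}\right) \left(- \frac{2285671643}{99688}\right)} = \frac{752155}{- \frac{130283283651}{99688} - \frac{2285671643 \sqrt{46}}{99688}}$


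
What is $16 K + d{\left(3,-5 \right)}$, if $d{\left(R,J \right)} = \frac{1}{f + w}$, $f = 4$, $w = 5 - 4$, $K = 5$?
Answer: $\frac{401}{5} \approx 80.2$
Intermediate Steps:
$w = 1$ ($w = 5 - 4 = 1$)
$d{\left(R,J \right)} = \frac{1}{5}$ ($d{\left(R,J \right)} = \frac{1}{4 + 1} = \frac{1}{5}$)
$16 K + d{\left(3,-5 \right)} = 16 \cdot 5 + \frac{1}{5} = 80 + \frac{1}{5} = \frac{401}{5}$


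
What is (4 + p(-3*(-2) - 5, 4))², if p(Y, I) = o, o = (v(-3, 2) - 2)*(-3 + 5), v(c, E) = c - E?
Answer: 100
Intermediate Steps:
o = -14 (o = ((-3 - 1*2) - 2)*(-3 + 5) = ((-3 - 2) - 2)*2 = (-5 - 2)*2 = -7*2 = -14)
p(Y, I) = -14
(4 + p(-3*(-2) - 5, 4))² = (4 - 14)² = (-10)² = 100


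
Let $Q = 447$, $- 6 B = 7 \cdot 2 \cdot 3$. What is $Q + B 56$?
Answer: $55$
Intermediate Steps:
$B = -7$ ($B = - \frac{7 \cdot 2 \cdot 3}{6} = - \frac{14 \cdot 3}{6} = \left(- \frac{1}{6}\right) 42 = -7$)
$Q + B 56 = 447 - 392 = 55$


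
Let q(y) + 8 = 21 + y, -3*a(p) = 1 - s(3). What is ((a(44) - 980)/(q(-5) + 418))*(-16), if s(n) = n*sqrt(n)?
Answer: 23528/639 - 8*sqrt(3)/213 ≈ 36.755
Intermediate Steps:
s(n) = n**(3/2)
a(p) = -1/3 + sqrt(3) (a(p) = -(1 - 3**(3/2))/3 = -(1 - 3*sqrt(3))/3 = -1/3 + sqrt(3))
q(y) = 13 + y (q(y) = -8 + (21 + y) = 13 + y)
((a(44) - 980)/(q(-5) + 418))*(-16) = (((-1/3 + sqrt(3)) - 980)/((13 - 5) + 418))*(-16) = ((-2941/3 + sqrt(3))/(8 + 418))*(-16) = ((-2941/3 + sqrt(3))/426)*(-16) = ((-2941/3 + sqrt(3))*(1/426))*(-16) = (-2941/1278 + sqrt(3)/426)*(-16) = 23528/639 - 8*sqrt(3)/213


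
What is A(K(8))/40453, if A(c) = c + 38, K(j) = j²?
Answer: 102/40453 ≈ 0.0025214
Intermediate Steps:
A(c) = 38 + c
A(K(8))/40453 = (38 + 8²)/40453 = (38 + 64)*(1/40453) = 102*(1/40453) = 102/40453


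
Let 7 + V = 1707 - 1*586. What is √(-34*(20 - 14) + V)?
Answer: √910 ≈ 30.166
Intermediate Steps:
V = 1114 (V = -7 + (1707 - 1*586) = -7 + (1707 - 586) = -7 + 1121 = 1114)
√(-34*(20 - 14) + V) = √(-34*(20 - 14) + 1114) = √(-34*6 + 1114) = √(-204 + 1114) = √910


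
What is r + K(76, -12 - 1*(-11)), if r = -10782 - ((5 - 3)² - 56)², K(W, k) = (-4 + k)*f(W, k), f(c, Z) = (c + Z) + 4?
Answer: -13881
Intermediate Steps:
f(c, Z) = 4 + Z + c (f(c, Z) = (Z + c) + 4 = 4 + Z + c)
K(W, k) = (-4 + k)*(4 + W + k) (K(W, k) = (-4 + k)*(4 + k + W) = (-4 + k)*(4 + W + k))
r = -13486 (r = -10782 - (2² - 56)² = -10782 - (4 - 56)² = -10782 - 1*(-52)² = -10782 - 1*2704 = -10782 - 2704 = -13486)
r + K(76, -12 - 1*(-11)) = -13486 + (-4 + (-12 - 1*(-11)))*(4 + 76 + (-12 - 1*(-11))) = -13486 + (-4 + (-12 + 11))*(4 + 76 + (-12 + 11)) = -13486 + (-4 - 1)*(4 + 76 - 1) = -13486 - 5*79 = -13486 - 395 = -13881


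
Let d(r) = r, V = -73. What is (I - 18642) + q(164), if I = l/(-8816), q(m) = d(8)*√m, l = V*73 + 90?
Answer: -164342633/8816 + 16*√41 ≈ -18539.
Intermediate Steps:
l = -5239 (l = -73*73 + 90 = -5329 + 90 = -5239)
q(m) = 8*√m
I = 5239/8816 (I = -5239/(-8816) = -5239*(-1/8816) = 5239/8816 ≈ 0.59426)
(I - 18642) + q(164) = (5239/8816 - 18642) + 8*√164 = -164342633/8816 + 8*(2*√41) = -164342633/8816 + 16*√41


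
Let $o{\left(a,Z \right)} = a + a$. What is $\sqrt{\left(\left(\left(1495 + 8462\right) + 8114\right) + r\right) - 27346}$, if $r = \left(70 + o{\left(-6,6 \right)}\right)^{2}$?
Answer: $i \sqrt{5911} \approx 76.883 i$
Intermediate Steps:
$o{\left(a,Z \right)} = 2 a$
$r = 3364$ ($r = \left(70 + 2 \left(-6\right)\right)^{2} = \left(70 - 12\right)^{2} = 58^{2} = 3364$)
$\sqrt{\left(\left(\left(1495 + 8462\right) + 8114\right) + r\right) - 27346} = \sqrt{\left(\left(\left(1495 + 8462\right) + 8114\right) + 3364\right) - 27346} = \sqrt{\left(\left(9957 + 8114\right) + 3364\right) - 27346} = \sqrt{\left(18071 + 3364\right) - 27346} = \sqrt{21435 - 27346} = \sqrt{-5911} = i \sqrt{5911}$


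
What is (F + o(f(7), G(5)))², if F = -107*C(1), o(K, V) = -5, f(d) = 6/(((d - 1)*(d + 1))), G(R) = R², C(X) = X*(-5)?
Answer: 280900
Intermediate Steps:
C(X) = -5*X
f(d) = 6/((1 + d)*(-1 + d)) (f(d) = 6/(((-1 + d)*(1 + d))) = 6/(((1 + d)*(-1 + d))) = 6*(1/((1 + d)*(-1 + d))) = 6/((1 + d)*(-1 + d)))
F = 535 (F = -(-535) = -107*(-5) = 535)
(F + o(f(7), G(5)))² = (535 - 5)² = 530² = 280900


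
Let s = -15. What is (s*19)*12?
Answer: -3420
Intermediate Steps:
(s*19)*12 = -15*19*12 = -285*12 = -3420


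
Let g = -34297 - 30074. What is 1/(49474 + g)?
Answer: -1/14897 ≈ -6.7128e-5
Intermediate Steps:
g = -64371
1/(49474 + g) = 1/(49474 - 64371) = 1/(-14897) = -1/14897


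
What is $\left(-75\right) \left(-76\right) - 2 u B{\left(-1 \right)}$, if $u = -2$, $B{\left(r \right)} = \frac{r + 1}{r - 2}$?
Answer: $0$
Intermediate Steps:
$B{\left(r \right)} = \frac{1 + r}{-2 + r}$
$\left(-75\right) \left(-76\right) - 2 u B{\left(-1 \right)} = \left(-75\right) \left(-76\right) \left(-2\right) \left(-2\right) \frac{1 - 1}{-2 - 1} = 5700 \cdot 4 \frac{1}{-3} \cdot 0 = 5700 \cdot 4 \left(\left(- \frac{1}{3}\right) 0\right) = 5700 \cdot 4 \cdot 0 = 5700 \cdot 0 = 0$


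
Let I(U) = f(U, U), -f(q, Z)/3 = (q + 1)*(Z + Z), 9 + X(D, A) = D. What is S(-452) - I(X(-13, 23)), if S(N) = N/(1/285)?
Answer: -126048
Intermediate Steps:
X(D, A) = -9 + D
f(q, Z) = -6*Z*(1 + q) (f(q, Z) = -3*(q + 1)*(Z + Z) = -3*(1 + q)*2*Z = -6*Z*(1 + q))
S(N) = 285*N (S(N) = N/(1/285) = N*285 = 285*N)
I(U) = -6*U*(1 + U)
S(-452) - I(X(-13, 23)) = 285*(-452) - (-6)*(-9 - 13)*(1 + (-9 - 13)) = -128820 - (-6)*(-22)*(1 - 22) = -128820 - (-6)*(-22)*(-21) = -128820 - 1*(-2772) = -128820 + 2772 = -126048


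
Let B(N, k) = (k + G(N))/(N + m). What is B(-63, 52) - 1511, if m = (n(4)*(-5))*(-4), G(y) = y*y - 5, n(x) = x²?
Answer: -384311/257 ≈ -1495.4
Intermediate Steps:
G(y) = -5 + y² (G(y) = y² - 5 = -5 + y²)
m = 320 (m = (4²*(-5))*(-4) = (16*(-5))*(-4) = -80*(-4) = 320)
B(N, k) = (-5 + k + N²)/(320 + N) (B(N, k) = (k + (-5 + N²))/(N + 320) = (-5 + k + N²)/(320 + N))
B(-63, 52) - 1511 = (-5 + 52 + (-63)²)/(320 - 63) - 1511 = (-5 + 52 + 3969)/257 - 1511 = (1/257)*4016 - 1511 = 4016/257 - 1511 = -384311/257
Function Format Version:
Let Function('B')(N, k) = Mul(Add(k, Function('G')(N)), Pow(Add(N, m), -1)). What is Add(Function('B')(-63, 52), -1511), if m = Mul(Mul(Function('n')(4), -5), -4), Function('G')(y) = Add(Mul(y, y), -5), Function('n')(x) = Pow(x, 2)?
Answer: Rational(-384311, 257) ≈ -1495.4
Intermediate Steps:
Function('G')(y) = Add(-5, Pow(y, 2)) (Function('G')(y) = Add(Pow(y, 2), -5) = Add(-5, Pow(y, 2)))
m = 320 (m = Mul(Mul(Pow(4, 2), -5), -4) = Mul(Mul(16, -5), -4) = Mul(-80, -4) = 320)
Function('B')(N, k) = Mul(Pow(Add(320, N), -1), Add(-5, k, Pow(N, 2))) (Function('B')(N, k) = Mul(Add(k, Add(-5, Pow(N, 2))), Pow(Add(N, 320), -1)) = Mul(Add(-5, k, Pow(N, 2)), Pow(Add(320, N), -1)) = Mul(Pow(Add(320, N), -1), Add(-5, k, Pow(N, 2))))
Add(Function('B')(-63, 52), -1511) = Add(Mul(Pow(Add(320, -63), -1), Add(-5, 52, Pow(-63, 2))), -1511) = Add(Mul(Pow(257, -1), Add(-5, 52, 3969)), -1511) = Add(Mul(Rational(1, 257), 4016), -1511) = Add(Rational(4016, 257), -1511) = Rational(-384311, 257)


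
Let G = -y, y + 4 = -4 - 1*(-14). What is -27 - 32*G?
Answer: 165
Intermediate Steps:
y = 6 (y = -4 + (-4 - 1*(-14)) = -4 + (-4 + 14) = -4 + 10 = 6)
G = -6 (G = -1*6 = -6)
-27 - 32*G = -27 - 32*(-6) = -27 + 192 = 165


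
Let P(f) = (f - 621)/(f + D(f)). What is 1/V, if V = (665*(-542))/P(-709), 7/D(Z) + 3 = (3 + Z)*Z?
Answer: -500551/96175366692 ≈ -5.2046e-6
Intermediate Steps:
D(Z) = 7/(-3 + Z*(3 + Z)) (D(Z) = 7/(-3 + (3 + Z)*Z) = 7/(-3 + Z*(3 + Z)))
P(f) = (-621 + f)/(f + 7/(-3 + f² + 3*f)) (P(f) = (f - 621)/(f + 7/(-3 + f² + 3*f)) = (-621 + f)/(f + 7/(-3 + f² + 3*f)))
V = -96175366692/500551 (V = (665*(-542))/(((-621 - 709)*(-3 + (-709)² + 3*(-709))/(7 - 709*(-3 + (-709)² + 3*(-709))))) = -360430*(-(7 - 709*(-3 + 502681 - 2127))/(1330*(-3 + 502681 - 2127))) = -360430/(-1330*500551/(7 - 709*500551)) = -360430/(-1330*500551/(7 - 354890659)) = -360430/(-1330*500551/(-354890652)) = -360430/((-1/354890652*(-1330)*500551)) = -360430/332866415/177445326 = -360430*177445326/332866415 = -96175366692/500551 ≈ -1.9214e+5)
1/V = 1/(-96175366692/500551) = -500551/96175366692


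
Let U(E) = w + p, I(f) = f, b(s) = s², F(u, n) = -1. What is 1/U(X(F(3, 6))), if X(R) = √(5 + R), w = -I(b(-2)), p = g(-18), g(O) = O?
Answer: -1/22 ≈ -0.045455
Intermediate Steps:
p = -18
w = -4 (w = -1*(-2)² = -1*4 = -4)
U(E) = -22 (U(E) = -4 - 18 = -22)
1/U(X(F(3, 6))) = 1/(-22) = -1/22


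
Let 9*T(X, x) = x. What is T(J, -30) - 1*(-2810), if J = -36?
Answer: 8420/3 ≈ 2806.7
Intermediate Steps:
T(X, x) = x/9
T(J, -30) - 1*(-2810) = (⅑)*(-30) - 1*(-2810) = -10/3 + 2810 = 8420/3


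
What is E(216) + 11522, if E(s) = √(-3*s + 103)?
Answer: 11522 + I*√545 ≈ 11522.0 + 23.345*I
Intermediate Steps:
E(s) = √(103 - 3*s)
E(216) + 11522 = √(103 - 3*216) + 11522 = √(103 - 648) + 11522 = √(-545) + 11522 = I*√545 + 11522 = 11522 + I*√545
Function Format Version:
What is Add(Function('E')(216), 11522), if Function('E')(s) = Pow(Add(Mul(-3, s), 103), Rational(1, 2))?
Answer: Add(11522, Mul(I, Pow(545, Rational(1, 2)))) ≈ Add(11522., Mul(23.345, I))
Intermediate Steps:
Function('E')(s) = Pow(Add(103, Mul(-3, s)), Rational(1, 2))
Add(Function('E')(216), 11522) = Add(Pow(Add(103, Mul(-3, 216)), Rational(1, 2)), 11522) = Add(Pow(Add(103, -648), Rational(1, 2)), 11522) = Add(Pow(-545, Rational(1, 2)), 11522) = Add(Mul(I, Pow(545, Rational(1, 2))), 11522) = Add(11522, Mul(I, Pow(545, Rational(1, 2))))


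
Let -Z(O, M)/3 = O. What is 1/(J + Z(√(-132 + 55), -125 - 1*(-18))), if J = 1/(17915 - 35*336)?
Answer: 6155/26253629326 + 113652075*I*√77/26253629326 ≈ 2.3444e-7 + 0.037987*I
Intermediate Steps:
Z(O, M) = -3*O
J = 1/6155 (J = 1/(17915 - 11760) = 1/6155 ≈ 0.00016247)
1/(J + Z(√(-132 + 55), -125 - 1*(-18))) = 1/(1/6155 - 3*√(-132 + 55)) = 1/(1/6155 - 3*I*√77)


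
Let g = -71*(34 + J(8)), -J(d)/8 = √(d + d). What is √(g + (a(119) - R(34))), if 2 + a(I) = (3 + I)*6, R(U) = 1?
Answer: √587 ≈ 24.228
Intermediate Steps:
J(d) = -8*√2*√d (J(d) = -8*√(d + d) = -8*√2*√d)
a(I) = 16 + 6*I (a(I) = -2 + (3 + I)*6 = -2 + (18 + 6*I) = 16 + 6*I)
g = -142 (g = -71*(34 - 8*√2*√8) = -71*(34 - 8*√2*2*√2) = -71*(34 - 32) = -71*2 = -142)
√(g + (a(119) - R(34))) = √(-142 + ((16 + 6*119) - 1*1)) = √(-142 + ((16 + 714) - 1)) = √(-142 + (730 - 1)) = √(-142 + 729) = √587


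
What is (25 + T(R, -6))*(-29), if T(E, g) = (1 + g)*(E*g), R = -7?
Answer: 5365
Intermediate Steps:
T(E, g) = E*g*(1 + g)
(25 + T(R, -6))*(-29) = (25 - 7*(-6)*(1 - 6))*(-29) = (25 - 7*(-6)*(-5))*(-29) = (25 - 210)*(-29) = -185*(-29) = 5365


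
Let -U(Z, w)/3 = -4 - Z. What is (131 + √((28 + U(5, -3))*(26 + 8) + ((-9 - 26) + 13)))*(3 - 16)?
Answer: -1703 - 26*√462 ≈ -2261.8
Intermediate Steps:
U(Z, w) = 12 + 3*Z (U(Z, w) = -3*(-4 - Z) = 12 + 3*Z)
(131 + √((28 + U(5, -3))*(26 + 8) + ((-9 - 26) + 13)))*(3 - 16) = (131 + √((28 + (12 + 3*5))*(26 + 8) + ((-9 - 26) + 13)))*(3 - 16) = (131 + √((28 + (12 + 15))*34 + (-35 + 13)))*(-13) = (131 + √((28 + 27)*34 - 22))*(-13) = (131 + √(55*34 - 22))*(-13) = (131 + √(1870 - 22))*(-13) = (131 + √1848)*(-13) = (131 + 2*√462)*(-13) = -1703 - 26*√462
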